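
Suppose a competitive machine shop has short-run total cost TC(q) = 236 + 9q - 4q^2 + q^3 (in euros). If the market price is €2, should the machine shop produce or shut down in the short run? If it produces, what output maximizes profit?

Variable cost is VC = 9q - 4q^2 + q^3, so AVC = VC/q = 9 - 4q + q^2 and MC = dTC/dq = 9 - 8q + 3q^2.
AVC hits its minimum where MC = AVC, at q = 2, giving min AVC = 9 - 4·2 + 2^2 = €5.
P = €2 lies below min AVC = €5; no output level covers variable cost.
Shutting down limits the loss to fixed cost, €236.

Shut down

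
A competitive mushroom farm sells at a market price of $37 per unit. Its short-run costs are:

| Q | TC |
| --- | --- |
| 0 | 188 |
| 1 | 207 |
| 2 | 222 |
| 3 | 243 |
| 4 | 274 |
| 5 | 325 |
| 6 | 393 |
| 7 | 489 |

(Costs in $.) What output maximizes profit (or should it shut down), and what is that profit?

Q = 4; profit = -$126

Tabulate TR − TC: Q=0: -188; Q=1: -170; Q=2: -148; Q=3: -132; Q=4: -126; Q=5: -140; Q=6: -171; Q=7: -230.
Profit is maximized at Q = 4. AVC there is 86/4 = $21.50 ≤ P, so producing beats shutting down (which would give -$188).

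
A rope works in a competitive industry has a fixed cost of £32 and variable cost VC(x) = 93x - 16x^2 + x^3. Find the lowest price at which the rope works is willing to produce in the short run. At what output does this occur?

£29 per unit, at x = 8

The firm shuts down when price falls below the minimum of average variable cost. AVC = VC/x = 93 - 16x + x^2.
At the minimum of AVC, MC = AVC. MC = 93 - 32x + 3x^2; setting MC = AVC gives 2x^2 - 16x = 0, so x = 8. min AVC = 29.
The firm shuts down for any P below £29.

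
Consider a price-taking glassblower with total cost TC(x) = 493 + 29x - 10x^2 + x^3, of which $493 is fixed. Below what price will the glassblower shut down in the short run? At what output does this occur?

The shutdown price is the minimum of AVC. VC = 29x - 10x^2 + x^3, so AVC = 29 - 10x + x^2.
At the minimum of AVC, MC = AVC. MC = 29 - 20x + 3x^2; setting MC = AVC gives 2x^2 - 10x = 0, so x = 5. min AVC = 4.
For P < $4 the firm produces nothing.

$4 per unit, at x = 5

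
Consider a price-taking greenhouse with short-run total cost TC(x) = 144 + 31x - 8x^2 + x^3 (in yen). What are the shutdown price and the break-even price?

Shutdown price = ¥15; break-even price = ¥43

AVC = 31 - 8x + x^2; minimized at x = 4, giving min AVC = ¥15. That is the shutdown price.
ATC = 144/x + 31 - 8x + x^2. Setting dATC/dx = −144/x^2 − 8 + 2x = 0 gives x = 6 (since 2·6^3 − 8·6^2 = 144).
min ATC = 144/6 + 31 − 8·6 + 6^2 = ¥43. That is the break-even price.
Between these two prices the firm operates at a loss; above ¥43 it earns a profit.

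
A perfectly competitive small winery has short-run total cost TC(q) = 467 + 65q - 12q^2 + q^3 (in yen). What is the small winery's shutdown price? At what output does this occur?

¥29 per unit, at q = 6

The firm shuts down when price falls below the minimum of average variable cost. AVC = VC/q = 65 - 12q + q^2.
At the minimum of AVC, MC = AVC. MC = 65 - 24q + 3q^2; setting MC = AVC gives 2q^2 - 12q = 0, so q = 6. min AVC = 29.
For P < ¥29 the firm produces nothing.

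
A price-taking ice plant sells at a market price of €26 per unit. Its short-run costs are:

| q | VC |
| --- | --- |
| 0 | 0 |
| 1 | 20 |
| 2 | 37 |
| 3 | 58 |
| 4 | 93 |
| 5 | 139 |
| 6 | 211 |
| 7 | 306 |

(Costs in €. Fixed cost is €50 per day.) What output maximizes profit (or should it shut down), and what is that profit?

q = 3; profit = -€30

Tabulate TR − TC: q=0: -50; q=1: -44; q=2: -35; q=3: -30; q=4: -39; q=5: -59; q=6: -105; q=7: -174.
Profit is maximized at q = 3. AVC there is 58/3 = €19.33 ≤ P, so producing beats shutting down (which would give -€50).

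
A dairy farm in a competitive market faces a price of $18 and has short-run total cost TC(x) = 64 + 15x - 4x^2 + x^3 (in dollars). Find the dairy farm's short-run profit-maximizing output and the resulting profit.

Profit = -$46 at x = 3

AVC = 15 - 4x + x^2 has its minimum $11 at x = 2; price $18 clears that bar, so the firm operates.
With MC = 15 - 8x + 3x^2, P = MC on the upward-sloping part at x* = 3.
TR = 18·3 = 54. TC = 64 + 36 = 100. Profit = 54 − 100 = -$46.
That loss of $46 beats the $64 the firm would lose by shutting down; producing recovers $18 of fixed cost.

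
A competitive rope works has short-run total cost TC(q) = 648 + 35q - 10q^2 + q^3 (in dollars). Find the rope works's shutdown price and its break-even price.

Shutdown price = $10; break-even price = $98

Shutdown price = min AVC. AVC = 35 - 10q + q^2, with vertex at q = 5 and minimum $10.
ATC = 648/q + 35 - 10q + q^2. Setting dATC/dq = −648/q^2 − 10 + 2q = 0 gives q = 9 (since 2·9^3 − 10·9^2 = 648).
min ATC = 648/9 + 35 − 10·9 + 9^2 = $98. That is the break-even price.
Between these two prices the firm operates at a loss; above $98 it earns a profit.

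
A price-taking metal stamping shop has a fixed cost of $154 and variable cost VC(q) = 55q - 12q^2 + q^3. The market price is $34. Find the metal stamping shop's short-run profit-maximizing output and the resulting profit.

Profit = -$56 at q = 7

AVC = 55 - 12q + q^2 has its minimum $19 at q = 6; price $34 clears that bar, so the firm operates.
With MC = 55 - 24q + 3q^2, P = MC on the upward-sloping part at q* = 7.
TR = 34·7 = 238. TC = 154 + 140 = 294. Profit = 238 − 294 = -$56.
Shutting down would mean losing the fixed cost of $154, so operating at a loss of $56 is better by $98.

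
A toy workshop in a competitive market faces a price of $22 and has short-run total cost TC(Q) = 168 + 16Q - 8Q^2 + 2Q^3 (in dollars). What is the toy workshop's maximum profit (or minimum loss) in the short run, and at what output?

Profit = -$132 at Q = 3

AVC = 16 - 8Q + 2Q^2 has its minimum $8 at Q = 2; price $22 clears that bar, so the firm operates.
With MC = 16 - 16Q + 6Q^2, P = MC on the upward-sloping part at Q* = 3.
TR = 22·3 = 66. TC = 168 + 30 = 198. Profit = 66 − 198 = -$132.
That loss of $132 beats the $168 the firm would lose by shutting down; producing recovers $36 of fixed cost.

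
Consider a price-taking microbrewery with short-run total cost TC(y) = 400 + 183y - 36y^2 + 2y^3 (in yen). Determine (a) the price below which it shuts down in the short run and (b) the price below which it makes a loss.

Shutdown price = min AVC. AVC = 183 - 36y + 2y^2, with vertex at y = 9 and minimum ¥21.
ATC = 400/y + 183 - 36y + 2y^2. Setting dATC/dy = −400/y^2 − 36 + 4y = 0 gives y = 10 (since 4·10^3 − 36·10^2 = 400).
min ATC = 400/10 + 183 − 36·10 + 2·10^2 = ¥63. That is the break-even price.
For ¥21 ≤ P < ¥63 the firm produces at a loss; below ¥21 it shuts down.

Shutdown price = ¥21; break-even price = ¥63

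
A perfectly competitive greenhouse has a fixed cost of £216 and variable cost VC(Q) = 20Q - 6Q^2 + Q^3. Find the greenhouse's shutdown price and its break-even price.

AVC = 20 - 6Q + Q^2; minimized at Q = 3, giving min AVC = £11. That is the shutdown price.
ATC = 216/Q + 20 - 6Q + Q^2. Setting dATC/dQ = −216/Q^2 − 6 + 2Q = 0 gives Q = 6 (since 2·6^3 − 6·6^2 = 216).
min ATC = 216/6 + 20 − 6·6 + 6^2 = £56. That is the break-even price.
For £11 ≤ P < £56 the firm produces at a loss; below £11 it shuts down.

Shutdown price = £11; break-even price = £56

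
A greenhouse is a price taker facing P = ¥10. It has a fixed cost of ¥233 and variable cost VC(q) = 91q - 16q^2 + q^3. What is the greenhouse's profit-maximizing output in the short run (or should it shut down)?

Shut down

Variable cost is VC = 91q - 16q^2 + q^3, so AVC = VC/q = 91 - 16q + q^2 and MC = dTC/dq = 91 - 32q + 3q^2.
AVC is minimized where dAVC/dq = -16 + 2q = 0, at q = 8; min AVC = 91 - 16·8 + 8^2 = ¥27.
P = ¥10 lies below min AVC = ¥27; no output level covers variable cost.
Shutting down limits the loss to fixed cost, ¥233.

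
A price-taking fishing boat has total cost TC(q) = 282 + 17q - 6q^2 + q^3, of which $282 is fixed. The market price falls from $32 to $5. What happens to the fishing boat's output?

Output falls from 5 to 0 (the firm shuts down)

MC = 17 - 12q + 3q^2; the shutdown threshold is min AVC = $8 (at q = 3).
With P = $32 above the shutdown price, P = MC gives q = 5.
At P = $5 < min AVC = $8, price no longer covers variable cost at any output, so the firm shuts down: q = 0.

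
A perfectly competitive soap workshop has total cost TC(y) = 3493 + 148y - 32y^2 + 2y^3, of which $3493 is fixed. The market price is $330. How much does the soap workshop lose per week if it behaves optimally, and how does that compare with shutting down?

Profit = -$113 at y = 13

AVC = 148 - 32y + 2y^2 has its minimum $20 at y = 8; price $330 clears that bar, so the firm operates.
MC = 148 - 64y + 6y^2. Setting P = MC and taking the root on the rising branch gives y* = 13.
TR = 330·13 = 4290. TC = 3493 + 910 = 4403. Profit = 4290 − 4403 = -$113.
That loss of $113 beats the $3493 the firm would lose by shutting down; producing recovers $3380 of fixed cost.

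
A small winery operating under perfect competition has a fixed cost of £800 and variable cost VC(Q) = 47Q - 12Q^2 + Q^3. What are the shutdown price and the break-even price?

Shutdown price = £11; break-even price = £107

Shutdown price = min AVC. AVC = 47 - 12Q + Q^2, with vertex at Q = 6 and minimum £11.
ATC = 800/Q + 47 - 12Q + Q^2. Setting dATC/dQ = −800/Q^2 − 12 + 2Q = 0 gives Q = 10 (since 2·10^3 − 12·10^2 = 800).
min ATC = 800/10 + 47 − 12·10 + 10^2 = £107. That is the break-even price.
For £11 ≤ P < £107 the firm produces at a loss; below £11 it shuts down.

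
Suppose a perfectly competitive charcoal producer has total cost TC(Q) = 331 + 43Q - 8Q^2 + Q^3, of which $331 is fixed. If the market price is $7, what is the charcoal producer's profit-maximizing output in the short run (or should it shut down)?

Shut down

Strip out fixed cost: VC = 43Q - 8Q^2 + Q^3. Then AVC = 43 - 8Q + Q^2 and MC = 43 - 16Q + 3Q^2.
AVC hits its minimum where MC = AVC, at Q = 4, giving min AVC = 43 - 8·4 + 4^2 = $27.
P = $7 lies below min AVC = $27; no output level covers variable cost.
Best response: produce nothing and absorb the $331 fixed cost.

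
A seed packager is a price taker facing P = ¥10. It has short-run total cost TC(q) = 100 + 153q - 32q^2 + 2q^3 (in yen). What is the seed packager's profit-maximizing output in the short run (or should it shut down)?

Variable cost is VC = 153q - 32q^2 + 2q^3, so AVC = VC/q = 153 - 32q + 2q^2 and MC = dTC/dq = 153 - 64q + 6q^2.
The AVC parabola has its vertex at q = 32/4 = 8, where AVC = 153 - 32·8 + 2·8^2 = ¥25.
Since P = ¥10 < min AVC = ¥25, price fails to cover variable cost at any output.
The firm minimizes its loss by shutting down and losing only its fixed cost of ¥100.

Shut down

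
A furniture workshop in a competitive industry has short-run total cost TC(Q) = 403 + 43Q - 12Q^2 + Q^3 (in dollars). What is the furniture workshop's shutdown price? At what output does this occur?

The shutdown price is the minimum of AVC. VC = 43Q - 12Q^2 + Q^3, so AVC = 43 - 12Q + Q^2.
At the minimum of AVC, MC = AVC. MC = 43 - 24Q + 3Q^2; setting MC = AVC gives 2Q^2 - 12Q = 0, so Q = 6. min AVC = 7.
For P < $7 the firm produces nothing.

$7 per unit, at Q = 6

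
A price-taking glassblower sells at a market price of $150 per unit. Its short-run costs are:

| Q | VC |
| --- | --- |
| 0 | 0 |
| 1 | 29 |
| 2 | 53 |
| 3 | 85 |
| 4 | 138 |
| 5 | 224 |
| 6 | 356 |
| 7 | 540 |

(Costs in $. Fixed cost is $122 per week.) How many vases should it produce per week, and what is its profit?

Profit at each row (π = 150Q − TC): Q=0: -122; Q=1: -1; Q=2: 125; Q=3: 243; Q=4: 340; Q=5: 404; Q=6: 422; Q=7: 388.
Profit is maximized at Q = 6. AVC there is 356/6 = $59.33 ≤ P, so producing beats shutting down (which would give -$122).

Q = 6; profit = $422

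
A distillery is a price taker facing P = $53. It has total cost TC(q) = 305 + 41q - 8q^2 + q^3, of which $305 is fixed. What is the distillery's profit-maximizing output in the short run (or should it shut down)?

Variable cost is VC = 41q - 8q^2 + q^3, so AVC = VC/q = 41 - 8q + q^2 and MC = dTC/dq = 41 - 16q + 3q^2.
The AVC parabola has its vertex at q = 8/2 = 4, where AVC = 41 - 8·4 + 4^2 = $25.
Because $53 ≥ $25, revenue can cover variable cost; the firm operates.
P = MC gives -12 - 16q + 3q^2 = 0, with roots -2/3 and 6. Take the larger (rising MC): q* = 6.
Check: AVC at q = 6 is $29 ≤ P, so revenue covers variable cost.
Profit = P·q − TC = 53·6 − 479 = -$161, a loss, but smaller than the $305 fixed cost the firm would lose by shutting down.

Produce at q = 6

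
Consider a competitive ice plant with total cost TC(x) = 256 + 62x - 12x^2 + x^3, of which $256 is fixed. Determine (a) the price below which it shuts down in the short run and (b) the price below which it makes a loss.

Shutdown price = min AVC. AVC = 62 - 12x + x^2, with vertex at x = 6 and minimum $26.
ATC = 256/x + 62 - 12x + x^2. Setting dATC/dx = −256/x^2 − 12 + 2x = 0 gives x = 8 (since 2·8^3 − 12·8^2 = 256).
min ATC = 256/8 + 62 − 12·8 + 8^2 = $62. That is the break-even price.
For $26 ≤ P < $62 the firm produces at a loss; below $26 it shuts down.

Shutdown price = $26; break-even price = $62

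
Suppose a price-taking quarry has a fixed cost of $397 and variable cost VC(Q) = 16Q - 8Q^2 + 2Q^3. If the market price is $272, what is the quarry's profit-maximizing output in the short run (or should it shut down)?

Variable cost is VC = 16Q - 8Q^2 + 2Q^3, so AVC = VC/Q = 16 - 8Q + 2Q^2 and MC = dTC/dQ = 16 - 16Q + 6Q^2.
AVC is minimized where dAVC/dQ = -8 + 4Q = 0, at Q = 2; min AVC = 16 - 8·2 + 2·2^2 = $8.
Since P = $272 ≥ min AVC = $8, price covers variable cost and the firm should produce.
P = MC gives -256 - 16Q + 6Q^2 = 0, with roots -16/3 and 8. Take the larger (rising MC): Q* = 8.
Check: AVC at Q = 8 is $80 ≤ P, so revenue covers variable cost.
Profit = P·Q − TC = 272·8 − 1037 = $1139.

Produce at Q = 8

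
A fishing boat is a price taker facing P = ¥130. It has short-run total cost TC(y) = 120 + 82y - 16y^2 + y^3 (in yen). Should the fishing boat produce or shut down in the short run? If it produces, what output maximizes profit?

Produce at y = 12

From TC, MC = TC'(y) = 82 - 32y + 3y^2 and AVC = VC/y = 82 - 16y + y^2.
AVC hits its minimum where MC = AVC, at y = 8, giving min AVC = 82 - 16·8 + 8^2 = ¥18.
P = ¥130 exceeds min AVC = ¥18, so the firm stays open.
P = MC gives -48 - 32y + 3y^2 = 0, with roots -4/3 and 12. Take the larger (rising MC): y* = 12.
Check: AVC at y = 12 is ¥34 ≤ P, so revenue covers variable cost.
Profit = P·y − TC = 130·12 − 528 = ¥1032.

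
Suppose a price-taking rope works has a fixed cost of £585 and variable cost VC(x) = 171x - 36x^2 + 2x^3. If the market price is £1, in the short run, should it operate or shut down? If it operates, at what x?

Shut down

Variable cost is VC = 171x - 36x^2 + 2x^3, so AVC = VC/x = 171 - 36x + 2x^2 and MC = dTC/dx = 171 - 72x + 6x^2.
AVC hits its minimum where MC = AVC, at x = 9, giving min AVC = 171 - 36·9 + 2·9^2 = £9.
Since P = £1 < min AVC = £9, price fails to cover variable cost at any output.
Shutting down limits the loss to fixed cost, £585.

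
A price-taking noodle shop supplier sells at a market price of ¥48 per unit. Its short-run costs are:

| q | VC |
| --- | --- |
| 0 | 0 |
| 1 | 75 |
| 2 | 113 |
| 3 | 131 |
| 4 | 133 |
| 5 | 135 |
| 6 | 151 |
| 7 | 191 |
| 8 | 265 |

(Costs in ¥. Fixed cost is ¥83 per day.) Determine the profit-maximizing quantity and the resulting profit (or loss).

q = 7; profit = ¥62

Profit at each row (π = 48q − TC): q=0: -83; q=1: -110; q=2: -100; q=3: -70; q=4: -24; q=5: 22; q=6: 54; q=7: 62; q=8: 36.
Profit is maximized at q = 7. AVC there is 191/7 = ¥27.29 ≤ P, so producing beats shutting down (which would give -¥83).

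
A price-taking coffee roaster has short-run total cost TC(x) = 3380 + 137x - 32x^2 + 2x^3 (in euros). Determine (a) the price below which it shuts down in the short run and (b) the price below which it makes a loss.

AVC = 137 - 32x + 2x^2; minimized at x = 8, giving min AVC = €9. That is the shutdown price.
ATC = 3380/x + 137 - 32x + 2x^2. Setting dATC/dx = −3380/x^2 − 32 + 4x = 0 gives x = 13 (since 4·13^3 − 32·13^2 = 3380).
min ATC = 3380/13 + 137 − 32·13 + 2·13^2 = €319. That is the break-even price.
For €9 ≤ P < €319 the firm produces at a loss; below €9 it shuts down.

Shutdown price = €9; break-even price = €319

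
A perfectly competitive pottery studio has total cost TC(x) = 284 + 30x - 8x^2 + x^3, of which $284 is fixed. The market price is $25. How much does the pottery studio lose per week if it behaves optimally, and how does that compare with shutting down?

AVC = 30 - 8x + x^2; min AVC = $14 at x = 4. Since P = $25 ≥ min AVC, the firm produces.
With MC = 30 - 16x + 3x^2, P = MC on the upward-sloping part at x* = 5.
TR = 25·5 = 125. TC = 284 + 75 = 359. Profit = 125 − 359 = -$234.
That loss of $234 beats the $284 the firm would lose by shutting down; producing recovers $50 of fixed cost.

Profit = -$234 at x = 5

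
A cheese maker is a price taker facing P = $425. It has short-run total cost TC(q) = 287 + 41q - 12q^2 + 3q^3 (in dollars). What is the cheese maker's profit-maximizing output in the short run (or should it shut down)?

Strip out fixed cost: VC = 41q - 12q^2 + 3q^3. Then AVC = 41 - 12q + 3q^2 and MC = 41 - 24q + 9q^2.
AVC is minimized where dAVC/dq = -12 + 6q = 0, at q = 2; min AVC = 41 - 12·2 + 3·2^2 = $29.
Since P = $425 ≥ min AVC = $29, price covers variable cost and the firm should produce.
Set P = MC: 425 = 41 - 24q + 9q^2 → -384 - 24q + 9q^2 = 0. The roots are q = -16/3 and q = 8; the profit-maximizing output is on the rising part of MC, so q* = 8.
Check: AVC at q = 8 is $137 ≤ P, so revenue covers variable cost.
Profit = P·q − TC = 425·8 − 1383 = $2017.

Produce at q = 8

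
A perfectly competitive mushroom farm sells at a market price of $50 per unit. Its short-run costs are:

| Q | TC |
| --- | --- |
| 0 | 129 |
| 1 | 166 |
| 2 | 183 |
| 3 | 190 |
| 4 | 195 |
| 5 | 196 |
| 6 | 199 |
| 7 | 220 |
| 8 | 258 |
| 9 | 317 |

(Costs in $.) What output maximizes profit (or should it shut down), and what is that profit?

Tabulate TR − TC: Q=0: -129; Q=1: -116; Q=2: -83; Q=3: -40; Q=4: 5; Q=5: 54; Q=6: 101; Q=7: 130; Q=8: 142; Q=9: 133.
Profit is maximized at Q = 8. AVC there is 129/8 = $16.12 ≤ P, so producing beats shutting down (which would give -$129).

Q = 8; profit = $142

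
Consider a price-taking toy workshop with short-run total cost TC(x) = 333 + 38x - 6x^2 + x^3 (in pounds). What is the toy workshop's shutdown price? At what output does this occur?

£29 per unit, at x = 3

The shutdown price is the minimum of AVC. VC = 38x - 6x^2 + x^3, so AVC = 38 - 6x + x^2.
dAVC/dx = -6 + 2x = 0 gives x = 3. min AVC = 38 - 6·3 + 3^2 = 29.
So the shutdown price is £29.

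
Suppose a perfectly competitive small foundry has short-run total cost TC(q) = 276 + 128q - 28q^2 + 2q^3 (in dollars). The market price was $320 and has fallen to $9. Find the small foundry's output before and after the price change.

Output falls from 12 to 0 (the firm shuts down)

MC = 128 - 56q + 6q^2; the shutdown threshold is min AVC = $30 (at q = 7).
At P = $320 ≥ min AVC, set P = MC on the rising branch: q = 12.
At P = $9 < min AVC = $30, price no longer covers variable cost at any output, so the firm shuts down: q = 0.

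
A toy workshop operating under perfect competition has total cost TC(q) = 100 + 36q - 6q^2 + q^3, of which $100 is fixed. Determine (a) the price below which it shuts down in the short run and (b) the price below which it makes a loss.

Shutdown price = min AVC. AVC = 36 - 6q + q^2, with vertex at q = 3 and minimum $27.
ATC = 100/q + 36 - 6q + q^2. Setting dATC/dq = −100/q^2 − 6 + 2q = 0 gives q = 5 (since 2·5^3 − 6·5^2 = 100).
min ATC = 100/5 + 36 − 6·5 + 5^2 = $51. That is the break-even price.
For $27 ≤ P < $51 the firm produces at a loss; below $27 it shuts down.

Shutdown price = $27; break-even price = $51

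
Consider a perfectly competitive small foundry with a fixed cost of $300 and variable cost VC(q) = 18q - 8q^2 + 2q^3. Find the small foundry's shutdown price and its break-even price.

Shutdown price = min AVC. AVC = 18 - 8q + 2q^2, with vertex at q = 2 and minimum $10.
ATC = 300/q + 18 - 8q + 2q^2. Setting dATC/dq = −300/q^2 − 8 + 4q = 0 gives q = 5 (since 4·5^3 − 8·5^2 = 300).
min ATC = 300/5 + 18 − 8·5 + 2·5^2 = $88. That is the break-even price.
For $10 ≤ P < $88 the firm produces at a loss; below $10 it shuts down.

Shutdown price = $10; break-even price = $88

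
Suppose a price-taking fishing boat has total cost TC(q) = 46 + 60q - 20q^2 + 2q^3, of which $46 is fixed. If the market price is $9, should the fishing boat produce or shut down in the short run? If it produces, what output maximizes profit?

From TC, MC = TC'(q) = 60 - 40q + 6q^2 and AVC = VC/q = 60 - 20q + 2q^2.
AVC is minimized where dAVC/dq = -20 + 4q = 0, at q = 5; min AVC = 60 - 20·5 + 2·5^2 = $10.
With P < min AVC ($9 < $10), every unit sold adds to the loss.
Best response: produce nothing and absorb the $46 fixed cost.

Shut down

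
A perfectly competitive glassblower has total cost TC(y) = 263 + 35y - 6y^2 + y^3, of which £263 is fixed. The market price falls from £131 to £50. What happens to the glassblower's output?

MC = 35 - 12y + 3y^2; the shutdown threshold is min AVC = £26 (at y = 3).
With P = £131 above the shutdown price, P = MC gives y = 8.
At P = £50 ≥ min AVC, set P = MC: y = 5. The firm stays open but cuts output.

Output falls from 8 to 5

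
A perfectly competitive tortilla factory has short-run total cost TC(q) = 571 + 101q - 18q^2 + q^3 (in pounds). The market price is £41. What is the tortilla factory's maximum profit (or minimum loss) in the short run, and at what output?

Profit = -£371 at q = 10

AVC = 101 - 18q + q^2 has its minimum £20 at q = 9; price £41 clears that bar, so the firm operates.
MC = 101 - 36q + 3q^2. Setting P = MC and taking the root on the rising branch gives q* = 10.
TR = 41·10 = 410. TC = 571 + 210 = 781. Profit = 410 − 781 = -£371.
Shutting down would mean losing the fixed cost of £571, so operating at a loss of £371 is better by £200.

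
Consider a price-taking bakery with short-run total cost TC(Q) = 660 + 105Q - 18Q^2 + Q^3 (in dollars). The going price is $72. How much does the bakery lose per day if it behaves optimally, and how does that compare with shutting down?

Profit = -$176 at Q = 11

AVC = 105 - 18Q + Q^2; min AVC = $24 at Q = 9. Since P = $72 ≥ min AVC, the firm produces.
With MC = 105 - 36Q + 3Q^2, P = MC on the upward-sloping part at Q* = 11.
TR = 72·11 = 792. TC = 660 + 308 = 968. Profit = 792 − 968 = -$176.
That loss of $176 beats the $660 the firm would lose by shutting down; producing recovers $484 of fixed cost.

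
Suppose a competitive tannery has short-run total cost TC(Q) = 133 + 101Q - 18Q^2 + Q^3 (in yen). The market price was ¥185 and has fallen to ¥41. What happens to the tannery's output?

MC = 101 - 36Q + 3Q^2; the shutdown threshold is min AVC = ¥20 (at Q = 9).
With P = ¥185 above the shutdown price, P = MC gives Q = 14.
At P = ¥41 ≥ min AVC, set P = MC: Q = 10. The firm stays open but cuts output.

Output falls from 14 to 10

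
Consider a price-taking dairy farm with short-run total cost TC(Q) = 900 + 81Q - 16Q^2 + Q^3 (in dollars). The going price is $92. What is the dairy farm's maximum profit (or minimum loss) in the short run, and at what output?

AVC = 81 - 16Q + Q^2; min AVC = $17 at Q = 8. Since P = $92 ≥ min AVC, the firm produces.
MC = 81 - 32Q + 3Q^2. Setting P = MC and taking the root on the rising branch gives Q* = 11.
TR = 92·11 = 1012. TC = 900 + 286 = 1186. Profit = 1012 − 1186 = -$174.
That loss of $174 beats the $900 the firm would lose by shutting down; producing recovers $726 of fixed cost.

Profit = -$174 at Q = 11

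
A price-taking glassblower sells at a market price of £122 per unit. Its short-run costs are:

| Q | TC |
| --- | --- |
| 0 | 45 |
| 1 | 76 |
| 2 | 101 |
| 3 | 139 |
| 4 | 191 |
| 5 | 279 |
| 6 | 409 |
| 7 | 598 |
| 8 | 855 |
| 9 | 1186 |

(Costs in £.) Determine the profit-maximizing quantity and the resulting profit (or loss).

Compute π = P·Q − TC at each output: Q=0: -45; Q=1: 46; Q=2: 143; Q=3: 227; Q=4: 297; Q=5: 331; Q=6: 323; Q=7: 256; Q=8: 121; Q=9: -88.
Profit is maximized at Q = 5. AVC there is 234/5 = £46.80 ≤ P, so producing beats shutting down (which would give -£45).

Q = 5; profit = £331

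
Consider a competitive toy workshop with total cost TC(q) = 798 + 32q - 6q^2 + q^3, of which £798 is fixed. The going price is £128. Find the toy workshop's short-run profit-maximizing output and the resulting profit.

AVC = 32 - 6q + q^2; min AVC = £23 at q = 3. Since P = £128 ≥ min AVC, the firm produces.
MC = 32 - 12q + 3q^2. Setting P = MC and taking the root on the rising branch gives q* = 8.
TR = 128·8 = 1024. TC = 798 + 384 = 1182. Profit = 1024 − 1182 = -£158.
By producing, the firm covers all variable cost plus £640 of fixed cost; shutting down would lose the full £798.

Profit = -£158 at q = 8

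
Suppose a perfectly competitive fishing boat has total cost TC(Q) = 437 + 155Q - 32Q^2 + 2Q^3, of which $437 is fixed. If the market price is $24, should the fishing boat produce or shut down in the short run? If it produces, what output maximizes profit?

Strip out fixed cost: VC = 155Q - 32Q^2 + 2Q^3. Then AVC = 155 - 32Q + 2Q^2 and MC = 155 - 64Q + 6Q^2.
AVC is minimized where dAVC/dQ = -32 + 4Q = 0, at Q = 8; min AVC = 155 - 32·8 + 2·8^2 = $27.
P = $24 lies below min AVC = $27; no output level covers variable cost.
Best response: produce nothing and absorb the $437 fixed cost.

Shut down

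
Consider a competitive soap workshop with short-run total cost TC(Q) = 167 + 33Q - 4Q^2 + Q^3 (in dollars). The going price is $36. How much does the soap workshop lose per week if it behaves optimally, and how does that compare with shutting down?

AVC = 33 - 4Q + Q^2 has its minimum $29 at Q = 2; price $36 clears that bar, so the firm operates.
With MC = 33 - 8Q + 3Q^2, P = MC on the upward-sloping part at Q* = 3.
TR = 36·3 = 108. TC = 167 + 90 = 257. Profit = 108 − 257 = -$149.
That loss of $149 beats the $167 the firm would lose by shutting down; producing recovers $18 of fixed cost.

Profit = -$149 at Q = 3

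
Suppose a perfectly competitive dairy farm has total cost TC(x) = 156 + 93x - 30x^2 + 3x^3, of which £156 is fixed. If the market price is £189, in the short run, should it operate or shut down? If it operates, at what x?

Strip out fixed cost: VC = 93x - 30x^2 + 3x^3. Then AVC = 93 - 30x + 3x^2 and MC = 93 - 60x + 9x^2.
AVC hits its minimum where MC = AVC, at x = 5, giving min AVC = 93 - 30·5 + 3·5^2 = £18.
P = £189 exceeds min AVC = £18, so the firm stays open.
Solving P = MC: -96 - 60x + 9x^2 = 0 ⇒ x = -4/3 or 8. On the upward-sloping branch, x* = 8.
Check: AVC at x = 8 is £45 ≤ P, so revenue covers variable cost.
Profit = P·x − TC = 189·8 − 516 = £996.

Produce at x = 8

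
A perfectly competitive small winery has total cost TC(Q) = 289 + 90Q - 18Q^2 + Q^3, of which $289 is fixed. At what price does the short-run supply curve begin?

Short-run supply begins at min AVC. From VC = 90Q - 18Q^2 + Q^3, AVC = 90 - 18Q + Q^2.
At the minimum of AVC, MC = AVC. MC = 90 - 36Q + 3Q^2; setting MC = AVC gives 2Q^2 - 18Q = 0, so Q = 9. min AVC = 9.
For P < $9 the firm produces nothing.

$9 per unit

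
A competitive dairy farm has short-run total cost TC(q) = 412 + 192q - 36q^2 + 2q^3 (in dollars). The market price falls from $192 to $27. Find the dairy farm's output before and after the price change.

Output falls from 12 to 0 (the firm shuts down)

MC = 192 - 72q + 6q^2; the shutdown threshold is min AVC = $30 (at q = 9).
With P = $192 above the shutdown price, P = MC gives q = 12.
At P = $27 < min AVC = $30, price no longer covers variable cost at any output, so the firm shuts down: q = 0.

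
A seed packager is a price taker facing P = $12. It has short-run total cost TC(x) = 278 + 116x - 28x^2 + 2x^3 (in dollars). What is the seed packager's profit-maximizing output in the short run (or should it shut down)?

Strip out fixed cost: VC = 116x - 28x^2 + 2x^3. Then AVC = 116 - 28x + 2x^2 and MC = 116 - 56x + 6x^2.
AVC hits its minimum where MC = AVC, at x = 7, giving min AVC = 116 - 28·7 + 2·7^2 = $18.
Since P = $12 < min AVC = $18, price fails to cover variable cost at any output.
The firm minimizes its loss by shutting down and losing only its fixed cost of $278.

Shut down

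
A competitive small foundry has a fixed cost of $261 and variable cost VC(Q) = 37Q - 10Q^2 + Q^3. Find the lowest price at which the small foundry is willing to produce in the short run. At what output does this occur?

The firm shuts down when price falls below the minimum of average variable cost. AVC = VC/Q = 37 - 10Q + Q^2.
dAVC/dQ = -10 + 2Q = 0 gives Q = 5. min AVC = 37 - 10·5 + 5^2 = 12.
For P < $12 the firm produces nothing.

$12 per unit, at Q = 5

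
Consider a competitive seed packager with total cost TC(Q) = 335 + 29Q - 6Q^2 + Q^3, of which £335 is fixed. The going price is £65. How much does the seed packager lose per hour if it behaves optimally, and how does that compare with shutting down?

AVC = 29 - 6Q + Q^2 has its minimum £20 at Q = 3; price £65 clears that bar, so the firm operates.
With MC = 29 - 12Q + 3Q^2, P = MC on the upward-sloping part at Q* = 6.
TR = 65·6 = 390. TC = 335 + 174 = 509. Profit = 390 − 509 = -£119.
By producing, the firm covers all variable cost plus £216 of fixed cost; shutting down would lose the full £335.

Profit = -£119 at Q = 6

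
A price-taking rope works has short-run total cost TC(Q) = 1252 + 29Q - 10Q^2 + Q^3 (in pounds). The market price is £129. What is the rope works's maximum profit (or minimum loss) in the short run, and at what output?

AVC = 29 - 10Q + Q^2; min AVC = £4 at Q = 5. Since P = £129 ≥ min AVC, the firm produces.
MC = 29 - 20Q + 3Q^2. Setting P = MC and taking the root on the rising branch gives Q* = 10.
TR = 129·10 = 1290. TC = 1252 + 290 = 1542. Profit = 1290 − 1542 = -£252.
That loss of £252 beats the £1252 the firm would lose by shutting down; producing recovers £1000 of fixed cost.

Profit = -£252 at Q = 10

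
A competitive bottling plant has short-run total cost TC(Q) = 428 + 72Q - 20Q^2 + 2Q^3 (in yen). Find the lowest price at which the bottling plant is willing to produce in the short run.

¥22 per unit

The shutdown price is the minimum of AVC. VC = 72Q - 20Q^2 + 2Q^3, so AVC = 72 - 20Q + 2Q^2.
dAVC/dQ = -20 + 4Q = 0 gives Q = 5. min AVC = 72 - 20·5 + 2·5^2 = 22.
For P < ¥22 the firm produces nothing.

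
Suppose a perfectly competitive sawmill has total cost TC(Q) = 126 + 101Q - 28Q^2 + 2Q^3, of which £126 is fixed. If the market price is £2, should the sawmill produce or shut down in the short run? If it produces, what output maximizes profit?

Strip out fixed cost: VC = 101Q - 28Q^2 + 2Q^3. Then AVC = 101 - 28Q + 2Q^2 and MC = 101 - 56Q + 6Q^2.
AVC hits its minimum where MC = AVC, at Q = 7, giving min AVC = 101 - 28·7 + 2·7^2 = £3.
Since P = £2 < min AVC = £3, price fails to cover variable cost at any output.
Best response: produce nothing and absorb the £126 fixed cost.

Shut down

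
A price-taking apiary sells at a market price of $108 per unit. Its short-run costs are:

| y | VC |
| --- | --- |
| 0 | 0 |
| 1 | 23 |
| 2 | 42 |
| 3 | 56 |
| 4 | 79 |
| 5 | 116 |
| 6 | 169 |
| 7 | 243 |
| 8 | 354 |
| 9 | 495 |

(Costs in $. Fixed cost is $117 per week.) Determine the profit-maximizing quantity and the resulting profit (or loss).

y = 7; profit = $396

Tabulate TR − TC: y=0: -117; y=1: -32; y=2: 57; y=3: 151; y=4: 236; y=5: 307; y=6: 362; y=7: 396; y=8: 393; y=9: 360.
Profit is maximized at y = 7. AVC there is 243/7 = $34.71 ≤ P, so producing beats shutting down (which would give -$117).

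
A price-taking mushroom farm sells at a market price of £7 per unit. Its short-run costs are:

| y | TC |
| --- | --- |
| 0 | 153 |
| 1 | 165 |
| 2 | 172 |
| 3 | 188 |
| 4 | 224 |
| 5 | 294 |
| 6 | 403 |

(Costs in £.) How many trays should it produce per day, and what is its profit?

y = 0 (shut down); profit = -£153

Tabulate TR − TC: y=0: -153; y=1: -158; y=2: -158; y=3: -167; y=4: -196; y=5: -259; y=6: -361.
Profit is highest at y = 0. Equivalently, the lowest AVC in the table is 19/2 ≈ £9.50 at y = 2, and P = £7 falls below it — price never covers variable cost, so the firm shuts down and loses only its fixed cost.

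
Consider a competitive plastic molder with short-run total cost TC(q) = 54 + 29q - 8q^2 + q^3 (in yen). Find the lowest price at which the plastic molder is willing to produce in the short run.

¥13 per unit

The firm shuts down when price falls below the minimum of average variable cost. AVC = VC/q = 29 - 8q + q^2.
dAVC/dq = -8 + 2q = 0 gives q = 4. min AVC = 29 - 8·4 + 4^2 = 13.
The firm shuts down for any P below ¥13.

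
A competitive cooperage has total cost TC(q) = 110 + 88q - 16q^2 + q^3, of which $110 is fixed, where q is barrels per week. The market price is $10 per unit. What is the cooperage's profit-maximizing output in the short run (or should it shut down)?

Shut down

Strip out fixed cost: VC = 88q - 16q^2 + q^3. Then AVC = 88 - 16q + q^2 and MC = 88 - 32q + 3q^2.
AVC is minimized where dAVC/dq = -16 + 2q = 0, at q = 8; min AVC = 88 - 16·8 + 8^2 = $24.
P = $10 lies below min AVC = $24; no output level covers variable cost.
The firm minimizes its loss by shutting down and losing only its fixed cost of $110.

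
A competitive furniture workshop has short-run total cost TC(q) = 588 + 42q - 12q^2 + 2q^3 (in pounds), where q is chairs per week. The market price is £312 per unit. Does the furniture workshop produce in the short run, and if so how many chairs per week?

Produce at q = 9

Strip out fixed cost: VC = 42q - 12q^2 + 2q^3. Then AVC = 42 - 12q + 2q^2 and MC = 42 - 24q + 6q^2.
AVC hits its minimum where MC = AVC, at q = 3, giving min AVC = 42 - 12·3 + 2·3^2 = £24.
Because £312 ≥ £24, revenue can cover variable cost; the firm operates.
Set P = MC: 312 = 42 - 24q + 6q^2 → -270 - 24q + 6q^2 = 0. The roots are q = -5 and q = 9; the profit-maximizing output is on the rising part of MC, so q* = 9.
Check: AVC at q = 9 is £96 ≤ P, so revenue covers variable cost.
Profit = P·q − TC = 312·9 − 1452 = £1356.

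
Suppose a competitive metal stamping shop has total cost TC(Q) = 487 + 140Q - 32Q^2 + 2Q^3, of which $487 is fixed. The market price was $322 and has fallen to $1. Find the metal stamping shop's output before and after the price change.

MC = 140 - 64Q + 6Q^2; the shutdown threshold is min AVC = $12 (at Q = 8).
At P = $322 ≥ min AVC, set P = MC on the rising branch: Q = 13.
At P = $1 < min AVC = $12, price no longer covers variable cost at any output, so the firm shuts down: Q = 0.

Output falls from 13 to 0 (the firm shuts down)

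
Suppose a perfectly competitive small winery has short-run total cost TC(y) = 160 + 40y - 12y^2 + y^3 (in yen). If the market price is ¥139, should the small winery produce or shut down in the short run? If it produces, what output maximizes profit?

Produce at y = 11

Variable cost is VC = 40y - 12y^2 + y^3, so AVC = VC/y = 40 - 12y + y^2 and MC = dTC/dy = 40 - 24y + 3y^2.
AVC hits its minimum where MC = AVC, at y = 6, giving min AVC = 40 - 12·6 + 6^2 = ¥4.
P = ¥139 exceeds min AVC = ¥4, so the firm stays open.
Set P = MC: 139 = 40 - 24y + 3y^2 → -99 - 24y + 3y^2 = 0. The roots are y = -3 and y = 11; the profit-maximizing output is on the rising part of MC, so y* = 11.
Check: AVC at y = 11 is ¥29 ≤ P, so revenue covers variable cost.
Profit = P·y − TC = 139·11 − 479 = ¥1050.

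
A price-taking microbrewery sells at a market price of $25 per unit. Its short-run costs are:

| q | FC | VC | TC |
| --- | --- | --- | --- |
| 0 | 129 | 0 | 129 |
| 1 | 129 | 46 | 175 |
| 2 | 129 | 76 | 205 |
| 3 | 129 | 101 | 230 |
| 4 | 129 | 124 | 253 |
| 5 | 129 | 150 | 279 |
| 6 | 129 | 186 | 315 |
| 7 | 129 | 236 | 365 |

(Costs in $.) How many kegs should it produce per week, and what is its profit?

q = 0 (shut down); profit = -$129

Profit at each row (π = 25q − TC): q=0: -129; q=1: -150; q=2: -155; q=3: -155; q=4: -153; q=5: -154; q=6: -165; q=7: -190.
Profit is highest at q = 0. Equivalently, the lowest AVC in the table is 150/5 ≈ $30 at q = 5, and P = $25 falls below it — price never covers variable cost, so the firm shuts down and loses only its fixed cost.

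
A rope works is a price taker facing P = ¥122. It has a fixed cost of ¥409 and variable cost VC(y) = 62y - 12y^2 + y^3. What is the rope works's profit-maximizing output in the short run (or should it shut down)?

Produce at y = 10

From TC, MC = TC'(y) = 62 - 24y + 3y^2 and AVC = VC/y = 62 - 12y + y^2.
AVC hits its minimum where MC = AVC, at y = 6, giving min AVC = 62 - 12·6 + 6^2 = ¥26.
P = ¥122 exceeds min AVC = ¥26, so the firm stays open.
Solving P = MC: -60 - 24y + 3y^2 = 0 ⇒ y = -2 or 10. On the upward-sloping branch, y* = 10.
Check: AVC at y = 10 is ¥42 ≤ P, so revenue covers variable cost.
Profit = P·y − TC = 122·10 − 829 = ¥391.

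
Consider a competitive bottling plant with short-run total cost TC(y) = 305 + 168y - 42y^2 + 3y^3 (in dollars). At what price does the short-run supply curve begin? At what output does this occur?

$21 per unit, at y = 7

The firm shuts down when price falls below the minimum of average variable cost. AVC = VC/y = 168 - 42y + 3y^2.
dAVC/dy = -42 + 6y = 0 gives y = 7. min AVC = 168 - 42·7 + 3·7^2 = 21.
So the shutdown price is $21.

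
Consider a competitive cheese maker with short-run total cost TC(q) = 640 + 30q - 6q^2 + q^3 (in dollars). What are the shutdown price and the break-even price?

Shutdown price = min AVC. AVC = 30 - 6q + q^2, with vertex at q = 3 and minimum $21.
ATC = 640/q + 30 - 6q + q^2. Setting dATC/dq = −640/q^2 − 6 + 2q = 0 gives q = 8 (since 2·8^3 − 6·8^2 = 640).
min ATC = 640/8 + 30 − 6·8 + 8^2 = $126. That is the break-even price.
Between these two prices the firm operates at a loss; above $126 it earns a profit.

Shutdown price = $21; break-even price = $126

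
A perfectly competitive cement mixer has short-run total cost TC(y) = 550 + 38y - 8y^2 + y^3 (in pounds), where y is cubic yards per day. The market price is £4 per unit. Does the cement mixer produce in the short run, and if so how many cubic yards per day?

From TC, MC = TC'(y) = 38 - 16y + 3y^2 and AVC = VC/y = 38 - 8y + y^2.
AVC is minimized where dAVC/dy = -8 + 2y = 0, at y = 4; min AVC = 38 - 8·4 + 4^2 = £22.
Since P = £4 < min AVC = £22, price fails to cover variable cost at any output.
Shutting down limits the loss to fixed cost, £550.

Shut down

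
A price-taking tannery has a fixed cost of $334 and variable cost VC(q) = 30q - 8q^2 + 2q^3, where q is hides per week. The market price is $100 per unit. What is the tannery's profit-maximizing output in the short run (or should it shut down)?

From TC, MC = TC'(q) = 30 - 16q + 6q^2 and AVC = VC/q = 30 - 8q + 2q^2.
The AVC parabola has its vertex at q = 8/4 = 2, where AVC = 30 - 8·2 + 2·2^2 = $22.
P = $100 exceeds min AVC = $22, so the firm stays open.
P = MC gives -70 - 16q + 6q^2 = 0, with roots -7/3 and 5. Take the larger (rising MC): q* = 5.
Check: AVC at q = 5 is $40 ≤ P, so revenue covers variable cost.
Profit = P·q − TC = 100·5 − 534 = -$34, a loss, but smaller than the $334 fixed cost the firm would lose by shutting down.

Produce at q = 5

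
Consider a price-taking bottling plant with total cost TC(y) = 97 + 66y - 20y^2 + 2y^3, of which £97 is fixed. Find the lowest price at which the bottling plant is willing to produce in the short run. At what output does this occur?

£16 per unit, at y = 5

The shutdown price is the minimum of AVC. VC = 66y - 20y^2 + 2y^3, so AVC = 66 - 20y + 2y^2.
dAVC/dy = -20 + 4y = 0 gives y = 5. min AVC = 66 - 20·5 + 2·5^2 = 16.
The firm shuts down for any P below £16.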